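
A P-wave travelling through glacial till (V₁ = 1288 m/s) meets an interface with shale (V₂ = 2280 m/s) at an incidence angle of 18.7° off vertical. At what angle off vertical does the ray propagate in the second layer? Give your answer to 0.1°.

34.6°

sin θ₁/V₁ = sin θ₂/V₂ ⇒ sin θ₂ = 2280·sin 18.7°/1288 = 2280·0.3206/1288 = 0.5675.
θ₂ = arcsin 0.5675 = 34.58° from the normal.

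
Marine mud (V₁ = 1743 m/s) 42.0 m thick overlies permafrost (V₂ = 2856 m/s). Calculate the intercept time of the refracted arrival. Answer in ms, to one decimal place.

38.2 ms

tᵢ = 2h·√(V₂²−V₁²)/(V₁V₂).
√(V₂²−V₁²) = √(2856²−1743²) = 2262.5 m/s.
tᵢ = 2·42.0·2262.5/(1743·2856) = 0.03818 s.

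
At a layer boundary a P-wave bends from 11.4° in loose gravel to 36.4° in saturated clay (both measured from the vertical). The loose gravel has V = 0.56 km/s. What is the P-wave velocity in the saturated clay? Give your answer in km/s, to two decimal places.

sin 11.4° = 0.1977; sin 36.4° = 0.5934.
V₂ = V₁·(sin θ₂/sin θ₁) = 0.56·(0.5934/0.1977) = 1.68 km/s.

1.68 km/s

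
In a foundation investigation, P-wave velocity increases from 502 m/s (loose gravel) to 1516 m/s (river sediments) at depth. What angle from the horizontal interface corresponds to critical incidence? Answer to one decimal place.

At critical incidence the refracted ray runs along the interface (θ₂ = 90°), so sin θ_c = V₁/V₂.
θ_c = arcsin(502/1516) = arcsin 0.3311 = 19.34°.
Measured from the interface: 90° − 19.34° = 70.66°.

70.7°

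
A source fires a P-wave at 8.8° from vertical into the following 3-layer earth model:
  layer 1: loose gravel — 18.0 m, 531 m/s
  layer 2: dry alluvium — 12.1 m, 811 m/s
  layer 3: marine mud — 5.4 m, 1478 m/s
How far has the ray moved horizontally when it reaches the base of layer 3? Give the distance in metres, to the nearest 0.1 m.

Ray parameter p = sin 8.8° / 531 m/s = 2.8811e-04 s/m.
Layer 1: θ = 8.80°; offset = 18.0·tan 8.80° = 2.787 m.
Layer 2: sin θ = p·811 = 0.2337 → θ = 13.51°; offset = 12.1·tan 13.51° = 2.908 m.
Layer 3: sin θ = p·1478 = 0.4258 → θ = 25.20°; offset = 5.4·tan 25.20° = 2.541 m.
Σ offsets = 8.236 m.

8.2 m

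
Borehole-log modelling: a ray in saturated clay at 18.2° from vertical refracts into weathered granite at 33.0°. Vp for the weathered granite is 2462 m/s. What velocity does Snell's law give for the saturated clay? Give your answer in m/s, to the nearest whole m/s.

1412 m/s

sin 18.2° = 0.3123; sin 33.0° = 0.5446.
V₁ = V₂·(sin θ₁/sin θ₂) = 2462·(0.3123/0.5446) = 1411.89 m/s.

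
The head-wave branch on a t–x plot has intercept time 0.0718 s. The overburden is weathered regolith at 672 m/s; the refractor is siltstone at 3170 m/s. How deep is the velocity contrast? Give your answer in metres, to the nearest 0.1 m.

24.7 m

h = tᵢ·V₁·V₂ / (2·√(V₂²−V₁²)).
√(V₂²−V₁²) = √(3170² − 672²) = 3098.0 m/s.
h = 0.0718 s × 672 × 3170 / (2 × 3098.0) = 24.69 m.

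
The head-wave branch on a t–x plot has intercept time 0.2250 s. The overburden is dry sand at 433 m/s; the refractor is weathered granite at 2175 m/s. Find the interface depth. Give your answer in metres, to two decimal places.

h = tᵢ·V₁·V₂ / (2·√(V₂²−V₁²)).
√(V₂²−V₁²) = √(2175² − 433²) = 2131.5 m/s.
h = 0.225 s × 433 × 2175 / (2 × 2131.5) = 49.71 m.

49.71 m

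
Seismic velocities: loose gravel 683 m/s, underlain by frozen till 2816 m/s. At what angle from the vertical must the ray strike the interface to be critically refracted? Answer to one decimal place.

Critical incidence: sin θ_c = V₁/V₂ = 683/2816 = 0.2425.
θ_c = arcsin 0.2425 = 14.04°.

14.0°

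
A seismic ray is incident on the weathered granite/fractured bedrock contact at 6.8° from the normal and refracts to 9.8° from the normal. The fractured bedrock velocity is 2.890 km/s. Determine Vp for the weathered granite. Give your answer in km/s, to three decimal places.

sin 6.8° = 0.1184; sin 9.8° = 0.1702.
V₁ = V₂·(sin θ₁/sin θ₂) = 2.890·(0.1184/0.1702) = 2.010 km/s.

2.010 km/s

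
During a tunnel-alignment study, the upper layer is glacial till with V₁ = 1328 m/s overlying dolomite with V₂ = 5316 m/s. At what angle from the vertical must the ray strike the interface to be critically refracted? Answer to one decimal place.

14.5°

At critical incidence the refracted ray runs along the interface (θ₂ = 90°), so sin θ_c = V₁/V₂.
θ_c = arcsin(1328/5316) = arcsin 0.2498 = 14.47°.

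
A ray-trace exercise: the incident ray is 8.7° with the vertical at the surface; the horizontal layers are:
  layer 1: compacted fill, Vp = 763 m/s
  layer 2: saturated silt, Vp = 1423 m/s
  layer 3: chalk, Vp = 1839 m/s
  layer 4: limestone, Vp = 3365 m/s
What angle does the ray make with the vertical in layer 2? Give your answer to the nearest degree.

Snell's law across each interface conserves sin θ / V, so sin θ_2 = V_2·sin θ₁/V₁.
sin θ_2 = 1423 × sin 8.7° / 763 = 0.2821.
θ_2 = arcsin 0.2821 = 16.39°.

16°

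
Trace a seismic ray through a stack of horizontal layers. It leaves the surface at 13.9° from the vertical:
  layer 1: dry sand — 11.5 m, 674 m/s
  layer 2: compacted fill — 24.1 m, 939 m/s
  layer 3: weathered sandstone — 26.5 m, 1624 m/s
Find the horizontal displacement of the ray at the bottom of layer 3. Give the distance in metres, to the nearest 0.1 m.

p = sin θ₁/V₁ = sin 13.9°/674 = 3.5642e-04 s/m is conserved through the stack.
Layer 1: θ = 13.90°; offset = 11.5·tan 13.90° = 2.846 m.
Layer 2: sin θ = p·939 = 0.3347 → θ = 19.55°; offset = 24.1·tan 19.55° = 8.559 m.
Layer 3: sin θ = p·1624 = 0.5788 → θ = 35.37°; offset = 26.5·tan 35.37° = 18.810 m.
Σ offsets = 30.216 m.

30.2 m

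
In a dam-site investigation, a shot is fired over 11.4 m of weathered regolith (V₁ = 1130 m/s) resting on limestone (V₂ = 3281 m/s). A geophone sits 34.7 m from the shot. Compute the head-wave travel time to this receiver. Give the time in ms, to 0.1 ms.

29.5 ms

θ_c = arcsin(V₁/V₂) = arcsin(1130/3281) = 20.15°, cos θ_c = 0.9388.
Intercept time tᵢ = 2h cos θ_c / V₁ = 2·11.4·0.9388/1130 = 0.01894 s.
t = x/V₂ + tᵢ = 34.7/3281 + 0.01894 = 0.02952 s.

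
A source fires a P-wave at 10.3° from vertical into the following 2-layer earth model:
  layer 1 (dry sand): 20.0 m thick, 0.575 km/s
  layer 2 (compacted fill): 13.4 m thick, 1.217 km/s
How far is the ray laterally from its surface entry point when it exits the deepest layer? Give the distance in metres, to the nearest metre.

9 m

Apply Snell's law at each interface; in layer i the horizontal offset is hᵢ·tan θᵢ.
Layer 1: θ = 10.30°; offset = 20.0·tan 10.30° = 3.635 m.
Layer 2: sin θ = 1.217·sin 10.3°/0.575 = 0.3784, θ = 22.24°; offset = 13.4·tan 22.24° = 5.479 m.
Summing the layer offsets gives 9.113 m.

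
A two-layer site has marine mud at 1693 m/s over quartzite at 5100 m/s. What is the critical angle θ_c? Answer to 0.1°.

19.4°

Critical incidence: sin θ_c = V₁/V₂ = 1693/5100 = 0.3320.
θ_c = arcsin 0.3320 = 19.39°.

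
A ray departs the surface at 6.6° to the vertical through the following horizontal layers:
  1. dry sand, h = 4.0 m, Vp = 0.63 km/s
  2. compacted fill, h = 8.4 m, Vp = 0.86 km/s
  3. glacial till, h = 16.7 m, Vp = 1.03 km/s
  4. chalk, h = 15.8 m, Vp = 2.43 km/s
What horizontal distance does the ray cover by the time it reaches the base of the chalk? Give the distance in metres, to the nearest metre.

13 m

p = sin θ₁/V₁ = sin 6.6°/0.63 = 1.8244e-01 s/km is conserved through the stack.
Layer 1: θ = 6.60°; offset = 4.0·tan 6.60° = 0.463 m.
Layer 2: sin θ = p·0.86 = 0.1569 → θ = 9.03°; offset = 8.4·tan 9.03° = 1.334 m.
Layer 3: sin θ = p·1.03 = 0.1879 → θ = 10.83°; offset = 16.7·tan 10.83° = 3.195 m.
Layer 4: sin θ = p·2.43 = 0.4433 → θ = 26.32°; offset = 15.8·tan 26.32° = 7.815 m.
Summing the layer offsets gives 12.807 m.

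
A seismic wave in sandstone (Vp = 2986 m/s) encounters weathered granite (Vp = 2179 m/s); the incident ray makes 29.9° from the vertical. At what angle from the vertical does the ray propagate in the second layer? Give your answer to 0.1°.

Snell's law: sin θ₂ = (V₂/V₁)·sin θ₁ = (2179/2986)·sin 29.9° = 0.3638.
θ₂ = arcsin 0.3638 = 21.33° from the normal.

21.3°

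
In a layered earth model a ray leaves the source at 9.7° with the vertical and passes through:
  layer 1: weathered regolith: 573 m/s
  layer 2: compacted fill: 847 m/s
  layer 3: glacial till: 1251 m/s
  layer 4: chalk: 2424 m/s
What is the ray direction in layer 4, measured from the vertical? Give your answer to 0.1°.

45.5°

Snell's law across each interface conserves sin θ / V, so sin θ_4 = V_4·sin θ₁/V₁.
sin θ_4 = 2424 × sin 9.7° / 573 = 0.7128.
θ_4 = 45.46° from the vertical.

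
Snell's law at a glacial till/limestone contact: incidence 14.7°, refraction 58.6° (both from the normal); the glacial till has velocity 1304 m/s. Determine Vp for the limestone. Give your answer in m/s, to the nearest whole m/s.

sin 14.7° = 0.2538; sin 58.6° = 0.8536.
V₂ = V₁·(sin θ₂/sin θ₁) = 1304·(0.8536/0.2538) = 4386.19 m/s.

4386 m/s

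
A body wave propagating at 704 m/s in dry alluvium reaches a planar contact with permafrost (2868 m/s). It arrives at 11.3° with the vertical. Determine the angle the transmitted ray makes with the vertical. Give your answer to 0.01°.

52.96°

sin θ₁/V₁ = sin θ₂/V₂ ⇒ sin θ₂ = 2868·sin 11.3°/704 = 2868·0.1959/704 = 0.7983.
θ₂ = sin⁻¹(0.7983) = 52.96° (from vertical).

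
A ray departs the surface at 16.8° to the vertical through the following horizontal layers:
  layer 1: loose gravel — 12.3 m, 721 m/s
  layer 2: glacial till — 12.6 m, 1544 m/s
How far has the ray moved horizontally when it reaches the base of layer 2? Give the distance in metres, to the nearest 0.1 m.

Apply Snell's law at each interface; in layer i the horizontal offset is hᵢ·tan θᵢ.
Layer 1: θ = 16.80°; offset = 12.3·tan 16.80° = 3.714 m.
Layer 2: sin θ = 1544·sin 16.8°/721 = 0.6190, θ = 38.24°; offset = 12.6·tan 38.24° = 9.929 m.
Σ offsets = 13.643 m.

13.6 m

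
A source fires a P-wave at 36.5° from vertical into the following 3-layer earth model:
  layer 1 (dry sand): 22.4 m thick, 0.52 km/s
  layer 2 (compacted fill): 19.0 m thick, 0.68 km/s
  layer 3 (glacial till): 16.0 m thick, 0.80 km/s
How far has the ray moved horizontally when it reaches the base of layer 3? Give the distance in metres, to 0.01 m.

Apply Snell's law at each interface; in layer i the horizontal offset is hᵢ·tan θᵢ.
Layer 1: θ = 36.50°; offset = 22.4·tan 36.50° = 16.5751 m.
Layer 2: sin θ = 0.68·sin 36.5°/0.52 = 0.7778, θ = 51.06°; offset = 19.0·tan 51.06° = 23.5165 m.
Layer 3: sin θ = 0.80·sin 36.5°/0.52 = 0.9151, θ = 66.22°; offset = 16.0·tan 66.22° = 36.3140 m.
Total horizontal offset = 76.4056 m.

76.41 m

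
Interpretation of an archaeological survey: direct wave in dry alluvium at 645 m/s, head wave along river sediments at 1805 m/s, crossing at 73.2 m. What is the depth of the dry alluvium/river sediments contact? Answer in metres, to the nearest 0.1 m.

25.2 m

x_cross = 2h·√((V₂+V₁)/(V₂−V₁)) → h = x_cross / (2·√((V₂+V₁)/(V₂−V₁))).
√((V₂+V₁)/(V₂−V₁)) = √((1805+645)/(1805−645)) = 1.4533.
h = 73.2 / (2·1.4533) = 25.18 m.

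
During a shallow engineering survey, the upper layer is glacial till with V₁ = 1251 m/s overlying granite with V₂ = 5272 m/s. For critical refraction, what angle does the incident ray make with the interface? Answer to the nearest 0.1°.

At critical incidence the refracted ray runs along the interface (θ₂ = 90°), so sin θ_c = V₁/V₂.
θ_c = arcsin(1251/5272) = arcsin 0.2373 = 13.73°.
Measured from the interface: 90° − 13.73° = 76.27°.

76.3°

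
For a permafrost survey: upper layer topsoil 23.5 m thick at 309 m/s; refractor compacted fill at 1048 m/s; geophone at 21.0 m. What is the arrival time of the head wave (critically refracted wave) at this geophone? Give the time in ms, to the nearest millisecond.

t = x/V₂ + 2h·√(V₂²−V₁²)/(V₁V₂).
√(V₂²−V₁²) = √(1048²−309²) = 1001.4 m/s; delay term = 2·23.5·1001.4/(309·1048) = 0.14534 s.
t = 21.0/1048 + 0.14534 = 0.16538 s.

165 ms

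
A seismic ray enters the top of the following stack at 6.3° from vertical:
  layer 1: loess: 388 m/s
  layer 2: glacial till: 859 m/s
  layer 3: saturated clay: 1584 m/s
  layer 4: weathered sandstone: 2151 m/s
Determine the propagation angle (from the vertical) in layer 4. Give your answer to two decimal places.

37.47°

Ray parameter p = sin 6.3° / 388 = 2.8282e-04 s/m.
sin θ_4 = p·V_4 = 2.8282e-04 × 2151 = 0.6083.
θ_4 = arcsin 0.6083 = 37.47°.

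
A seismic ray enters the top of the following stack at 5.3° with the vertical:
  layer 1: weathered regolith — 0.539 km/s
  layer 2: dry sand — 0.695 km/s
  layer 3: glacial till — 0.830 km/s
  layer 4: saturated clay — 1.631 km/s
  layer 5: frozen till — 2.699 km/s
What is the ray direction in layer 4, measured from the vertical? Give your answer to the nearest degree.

16°

Ray parameter p = sin 5.3° / 0.539 = 1.7137e-01 s/km.
sin θ_4 = p·V_4 = 1.7137e-01 × 1.631 = 0.2795.
θ_4 = 16.23° from the vertical.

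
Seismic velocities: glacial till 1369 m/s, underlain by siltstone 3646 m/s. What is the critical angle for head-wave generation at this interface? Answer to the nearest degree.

22°

Critical incidence: sin θ_c = V₁/V₂ = 1369/3646 = 0.3755.
θ_c = arcsin 0.3755 = 22.05°.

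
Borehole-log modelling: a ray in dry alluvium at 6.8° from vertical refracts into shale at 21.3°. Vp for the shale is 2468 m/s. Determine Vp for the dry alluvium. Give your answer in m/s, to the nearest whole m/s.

sin 6.8° = 0.1184; sin 21.3° = 0.3633.
V₁ = V₂·(sin θ₁/sin θ₂) = 2468·(0.1184/0.3633) = 804.46 m/s.

804 m/s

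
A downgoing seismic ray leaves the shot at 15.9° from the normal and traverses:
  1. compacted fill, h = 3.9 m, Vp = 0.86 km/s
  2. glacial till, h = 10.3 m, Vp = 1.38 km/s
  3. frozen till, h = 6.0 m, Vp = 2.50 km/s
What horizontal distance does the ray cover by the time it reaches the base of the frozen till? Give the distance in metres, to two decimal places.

14.05 m

Apply Snell's law at each interface; in layer i the horizontal offset is hᵢ·tan θᵢ.
Layer 1: θ = 15.90°; offset = 3.9·tan 15.90° = 1.1109 m.
Layer 2: sin θ = 1.38·sin 15.9°/0.86 = 0.4396, θ = 26.08°; offset = 10.3·tan 26.08° = 5.0412 m.
Layer 3: sin θ = 2.50·sin 15.9°/0.86 = 0.7964, θ = 52.79°; offset = 6.0·tan 52.79° = 7.9010 m.
Total horizontal offset = 14.0532 m.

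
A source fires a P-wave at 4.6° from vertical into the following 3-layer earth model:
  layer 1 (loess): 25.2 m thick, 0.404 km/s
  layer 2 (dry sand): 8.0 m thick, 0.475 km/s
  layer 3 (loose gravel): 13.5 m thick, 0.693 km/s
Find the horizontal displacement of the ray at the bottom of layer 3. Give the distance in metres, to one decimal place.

4.7 m

Ray parameter p = sin 4.6° / 0.404 km/s = 1.9851e-01 s/km.
Layer 1: θ = 4.60°; offset = 25.2·tan 4.60° = 2.028 m.
Layer 2: sin θ = p·0.475 = 0.0943 → θ = 5.41°; offset = 8.0·tan 5.41° = 0.758 m.
Layer 3: sin θ = p·0.693 = 0.1376 → θ = 7.91°; offset = 13.5·tan 7.91° = 1.875 m.
Total horizontal offset = 4.660 m.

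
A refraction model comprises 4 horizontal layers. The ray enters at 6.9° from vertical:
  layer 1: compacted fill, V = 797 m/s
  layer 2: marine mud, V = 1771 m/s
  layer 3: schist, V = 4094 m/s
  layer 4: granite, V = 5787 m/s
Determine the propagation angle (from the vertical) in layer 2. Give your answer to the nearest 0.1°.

15.5°

Ray parameter p = sin 6.9° / 797 = 1.5074e-04 s/m.
sin θ_2 = p·V_2 = 1.5074e-04 × 1771 = 0.2670.
θ_2 = arcsin 0.2670 = 15.48°.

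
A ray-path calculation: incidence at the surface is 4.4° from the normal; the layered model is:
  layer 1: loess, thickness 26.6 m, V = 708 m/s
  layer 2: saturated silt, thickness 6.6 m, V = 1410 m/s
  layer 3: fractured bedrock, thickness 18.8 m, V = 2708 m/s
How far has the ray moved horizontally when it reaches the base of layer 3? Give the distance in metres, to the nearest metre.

Ray parameter p = sin 4.4° / 708 m/s = 1.0836e-04 s/m.
Layer 1: θ = 4.40°; offset = 26.6·tan 4.40° = 2.047 m.
Layer 2: sin θ = p·1410 = 0.1528 → θ = 8.79°; offset = 6.6·tan 8.79° = 1.020 m.
Layer 3: sin θ = p·2708 = 0.2934 → θ = 17.06°; offset = 18.8·tan 17.06° = 5.771 m.
Summing the layer offsets gives 8.838 m.

9 m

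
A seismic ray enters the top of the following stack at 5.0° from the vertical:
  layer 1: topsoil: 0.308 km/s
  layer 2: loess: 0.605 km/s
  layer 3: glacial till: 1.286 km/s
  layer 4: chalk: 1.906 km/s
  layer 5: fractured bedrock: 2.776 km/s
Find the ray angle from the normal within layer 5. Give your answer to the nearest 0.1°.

51.8°

Snell's law across each interface conserves sin θ / V, so sin θ_5 = V_5·sin θ₁/V₁.
sin θ_5 = 2.776 × sin 5.0° / 0.308 = 0.7855.
θ_5 = arcsin 0.7855 = 51.77°.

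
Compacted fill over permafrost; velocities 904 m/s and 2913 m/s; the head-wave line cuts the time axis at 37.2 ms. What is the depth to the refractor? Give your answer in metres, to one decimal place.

17.7 m

h = tᵢ·V₁·V₂ / (2·√(V₂²−V₁²)).
√(V₂²−V₁²) = √(2913² − 904²) = 2769.2 m/s.
h = 0.0372 s × 904 × 2913 / (2 × 2769.2) = 17.69 m.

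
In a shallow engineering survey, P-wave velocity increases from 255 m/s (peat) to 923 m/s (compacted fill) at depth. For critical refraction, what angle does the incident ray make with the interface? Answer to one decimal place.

Critical incidence: sin θ_c = V₁/V₂ = 255/923 = 0.2763.
θ_c = arcsin 0.2763 = 16.04°.
Measured from the interface: 90° − 16.04° = 73.96°.

74.0°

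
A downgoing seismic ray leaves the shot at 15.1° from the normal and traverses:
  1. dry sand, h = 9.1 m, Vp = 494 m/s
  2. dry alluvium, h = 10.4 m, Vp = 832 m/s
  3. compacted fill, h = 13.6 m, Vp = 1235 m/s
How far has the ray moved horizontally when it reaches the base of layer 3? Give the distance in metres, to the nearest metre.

19 m

Ray parameter p = sin 15.1° / 494 m/s = 5.2734e-04 s/m.
Layer 1: θ = 15.10°; offset = 9.1·tan 15.10° = 2.455 m.
Layer 2: sin θ = p·832 = 0.4387 → θ = 26.02°; offset = 10.4·tan 26.02° = 5.078 m.
Layer 3: sin θ = p·1235 = 0.6513 → θ = 40.64°; offset = 13.6·tan 40.64° = 11.672 m.
Σ offsets = 19.205 m.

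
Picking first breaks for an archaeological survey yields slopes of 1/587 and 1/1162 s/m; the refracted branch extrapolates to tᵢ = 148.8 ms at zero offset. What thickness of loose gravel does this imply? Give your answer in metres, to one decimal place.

50.6 m

h = tᵢ·V₁·V₂ / (2·√(V₂²−V₁²)).
√(V₂²−V₁²) = √(1162² − 587²) = 1002.8 m/s.
h = 0.1488 s × 587 × 1162 / (2 × 1002.8) = 50.60 m.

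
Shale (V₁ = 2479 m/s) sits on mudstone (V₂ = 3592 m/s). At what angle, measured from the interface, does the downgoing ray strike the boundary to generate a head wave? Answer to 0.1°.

46.4°

Critical incidence: sin θ_c = V₁/V₂ = 2479/3592 = 0.6901.
θ_c = arcsin 0.6901 = 43.64°.
Measured from the interface: 90° − 43.64° = 46.36°.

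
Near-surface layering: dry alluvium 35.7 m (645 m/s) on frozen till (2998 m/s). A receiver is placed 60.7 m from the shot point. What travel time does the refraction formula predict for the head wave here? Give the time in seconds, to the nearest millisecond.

0.128 s

θ_c = arcsin(V₁/V₂) = arcsin(645/2998) = 12.42°, cos θ_c = 0.9766.
Intercept time tᵢ = 2h cos θ_c / V₁ = 2·35.7·0.9766/645 = 0.10811 s.
t = x/V₂ + tᵢ = 60.7/2998 + 0.10811 = 0.12835 s.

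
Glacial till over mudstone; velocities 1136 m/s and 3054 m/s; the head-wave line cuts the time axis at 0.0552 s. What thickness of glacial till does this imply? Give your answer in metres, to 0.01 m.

33.78 m

h = tᵢ·V₁·V₂ / (2·√(V₂²−V₁²)).
√(V₂²−V₁²) = √(3054² − 1136²) = 2834.9 m/s.
h = 0.0552 s × 1136 × 3054 / (2 × 2834.9) = 33.78 m.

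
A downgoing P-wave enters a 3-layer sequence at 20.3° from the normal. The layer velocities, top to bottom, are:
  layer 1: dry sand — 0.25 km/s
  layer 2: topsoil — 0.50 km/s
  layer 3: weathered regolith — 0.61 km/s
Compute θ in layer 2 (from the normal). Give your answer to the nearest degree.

44°

Ray parameter p = sin 20.3° / 0.25 = 1.3877e+00 s/km.
sin θ_2 = p·V_2 = 1.3877e+00 × 0.50 = 0.6939.
θ_2 = 43.94° from the vertical.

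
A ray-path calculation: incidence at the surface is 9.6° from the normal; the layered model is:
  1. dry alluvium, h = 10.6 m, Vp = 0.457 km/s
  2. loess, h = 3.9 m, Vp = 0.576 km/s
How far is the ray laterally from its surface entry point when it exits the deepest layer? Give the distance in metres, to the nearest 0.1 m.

2.6 m

Ray parameter p = sin 9.6° / 0.457 km/s = 3.6492e-01 s/km.
Layer 1: θ = 9.60°; offset = 10.6·tan 9.60° = 1.793 m.
Layer 2: sin θ = p·0.576 = 0.2102 → θ = 12.13°; offset = 3.9·tan 12.13° = 0.838 m.
Total horizontal offset = 2.631 m.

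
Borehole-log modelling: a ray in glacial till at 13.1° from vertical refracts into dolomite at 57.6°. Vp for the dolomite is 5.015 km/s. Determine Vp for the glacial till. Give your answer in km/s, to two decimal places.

1.35 km/s

sin 13.1° = 0.2267; sin 57.6° = 0.8443.
V₁ = V₂·(sin θ₁/sin θ₂) = 5.015·(0.2267/0.8443) = 1.35 km/s.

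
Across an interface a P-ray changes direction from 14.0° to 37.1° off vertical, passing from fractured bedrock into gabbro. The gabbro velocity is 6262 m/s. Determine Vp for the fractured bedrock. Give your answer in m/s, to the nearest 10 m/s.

2510 m/s

sin 14.0° = 0.2419; sin 37.1° = 0.6032.
V₁ = V₂·(sin θ₁/sin θ₂) = 6262·(0.2419/0.6032) = 2511.43 m/s.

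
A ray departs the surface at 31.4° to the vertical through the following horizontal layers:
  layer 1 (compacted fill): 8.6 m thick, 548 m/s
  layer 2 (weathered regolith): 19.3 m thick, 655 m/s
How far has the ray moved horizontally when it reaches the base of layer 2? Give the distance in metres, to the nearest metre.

21 m

Ray parameter p = sin 31.4° / 548 m/s = 9.5075e-04 s/m.
Layer 1: θ = 31.40°; offset = 8.6·tan 31.40° = 5.249 m.
Layer 2: sin θ = p·655 = 0.6227 → θ = 38.52°; offset = 19.3·tan 38.52° = 15.361 m.
Total horizontal offset = 20.610 m.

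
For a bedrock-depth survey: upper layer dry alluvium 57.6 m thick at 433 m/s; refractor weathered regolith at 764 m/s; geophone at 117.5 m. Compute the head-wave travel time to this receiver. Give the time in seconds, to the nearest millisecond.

0.373 s

θ_c = arcsin(V₁/V₂) = arcsin(433/764) = 34.52°, cos θ_c = 0.8239.
Intercept time tᵢ = 2h cos θ_c / V₁ = 2·57.6·0.8239/433 = 0.21920 s.
t = x/V₂ + tᵢ = 117.5/764 + 0.21920 = 0.37299 s.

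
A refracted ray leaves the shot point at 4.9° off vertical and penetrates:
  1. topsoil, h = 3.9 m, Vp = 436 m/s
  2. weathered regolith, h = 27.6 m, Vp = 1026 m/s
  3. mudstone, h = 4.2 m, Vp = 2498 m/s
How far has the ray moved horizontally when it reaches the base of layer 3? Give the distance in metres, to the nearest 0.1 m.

Apply Snell's law at each interface; in layer i the horizontal offset is hᵢ·tan θᵢ.
Layer 1: θ = 4.90°; offset = 3.9·tan 4.90° = 0.334 m.
Layer 2: sin θ = 1026·sin 4.9°/436 = 0.2010, θ = 11.60°; offset = 27.6·tan 11.60° = 5.663 m.
Layer 3: sin θ = 2498·sin 4.9°/436 = 0.4894, θ = 29.30°; offset = 4.2·tan 29.30° = 2.357 m.
Total horizontal offset = 8.355 m.

8.4 m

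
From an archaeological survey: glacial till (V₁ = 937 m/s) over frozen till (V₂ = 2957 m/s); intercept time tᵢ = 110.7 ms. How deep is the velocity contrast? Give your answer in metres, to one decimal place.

54.7 m

θ_c = arcsin(937/2957) = 18.47°; cos θ_c = 0.9485.
tᵢ = 2h cos θ_c/V₁ ⇒ h = tᵢ·V₁/(2 cos θ_c) = 0.1107·937/(2·0.9485) = 54.68 m.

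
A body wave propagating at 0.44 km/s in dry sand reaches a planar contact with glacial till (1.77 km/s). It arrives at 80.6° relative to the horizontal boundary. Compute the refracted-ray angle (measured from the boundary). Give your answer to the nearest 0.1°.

Convert to the normal: θ₁ = 90° − 80.6° = 9.4°.
Snell's law: sin θ₂ = (V₂/V₁)·sin θ₁ = (1.77/0.44)·sin 9.4° = 0.6570.
θ₂ = arcsin 0.6570 = 41.07° from the normal.
From the interface: 90° − 41.07° = 48.93°.

48.9°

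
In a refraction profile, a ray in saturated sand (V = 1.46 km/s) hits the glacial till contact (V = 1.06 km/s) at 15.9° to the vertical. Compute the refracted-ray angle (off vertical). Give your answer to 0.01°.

11.47°

Snell's law: sin θ₂ = (V₂/V₁)·sin θ₁ = (1.06/1.46)·sin 15.9° = 0.1989.
θ₂ = sin⁻¹(0.1989) = 11.47° (from vertical).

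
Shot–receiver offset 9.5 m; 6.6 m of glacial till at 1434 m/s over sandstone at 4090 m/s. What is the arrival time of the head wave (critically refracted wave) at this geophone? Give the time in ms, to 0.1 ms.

10.9 ms

θ_c = arcsin(V₁/V₂) = arcsin(1434/4090) = 20.52°, cos θ_c = 0.9365.
Intercept time tᵢ = 2h cos θ_c / V₁ = 2·6.6·0.9365/1434 = 0.00862 s.
t = x/V₂ + tᵢ = 9.5/4090 + 0.00862 = 0.01094 s.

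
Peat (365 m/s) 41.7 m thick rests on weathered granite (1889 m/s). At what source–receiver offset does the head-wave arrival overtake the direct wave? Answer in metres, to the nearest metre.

101 m

θ_c = arcsin(365/1889) = 11.14°, so cos θ_c = 0.9812 and tᵢ = 2h cos θ_c/V₁ = 0.2242 s.
At crossover x/V₁ = x/V₂ + tᵢ ⇒ x = tᵢ/(1/V₁ − 1/V₂) = 0.22419/(2.7397e-03 − 5.2938e-04) = 101.43 m.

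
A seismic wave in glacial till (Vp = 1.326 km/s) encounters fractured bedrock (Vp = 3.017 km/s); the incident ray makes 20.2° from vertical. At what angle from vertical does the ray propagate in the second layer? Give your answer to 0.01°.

Snell's law: sin θ₂ = (V₂/V₁)·sin θ₁ = (3.017/1.326)·sin 20.2° = 0.7856.
θ₂ = arcsin 0.7856 = 51.78° from the normal.

51.78°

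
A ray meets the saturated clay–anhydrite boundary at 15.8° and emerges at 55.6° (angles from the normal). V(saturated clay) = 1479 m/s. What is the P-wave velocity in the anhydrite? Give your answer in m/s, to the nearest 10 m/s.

Snell's law: sin 15.8°/V₁ = sin 55.6°/V₂.
V₂ = V₁·sin 55.6°/sin 15.8° = 1479 × 3.0304 = 4481.94 m/s.

4480 m/s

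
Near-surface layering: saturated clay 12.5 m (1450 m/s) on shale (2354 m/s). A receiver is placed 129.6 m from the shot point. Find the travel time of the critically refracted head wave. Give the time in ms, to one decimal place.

68.6 ms

θ_c = arcsin(V₁/V₂) = arcsin(1450/2354) = 38.02°, cos θ_c = 0.7878.
Intercept time tᵢ = 2h cos θ_c / V₁ = 2·12.5·0.7878/1450 = 0.01358 s.
t = x/V₂ + tᵢ = 129.6/2354 + 0.01358 = 0.06864 s.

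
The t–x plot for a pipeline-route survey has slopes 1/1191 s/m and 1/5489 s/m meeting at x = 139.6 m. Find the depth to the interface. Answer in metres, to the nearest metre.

h = (x_cross/2)·√((V₂−V₁)/(V₂+V₁)).
(V₂−V₁)/(V₂+V₁) = (5489−1191)/(5489+1191) = 0.6434; √ = 0.8021.
h = (139.6/2)·0.8021 = 55.99 m.

56 m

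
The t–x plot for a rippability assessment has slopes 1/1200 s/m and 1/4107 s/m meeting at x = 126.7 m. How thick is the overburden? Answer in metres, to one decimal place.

h = (x_cross/2)·√((V₂−V₁)/(V₂+V₁)).
(V₂−V₁)/(V₂+V₁) = (4107−1200)/(4107+1200) = 0.5478; √ = 0.7401.
h = (126.7/2)·0.7401 = 46.89 m.

46.9 m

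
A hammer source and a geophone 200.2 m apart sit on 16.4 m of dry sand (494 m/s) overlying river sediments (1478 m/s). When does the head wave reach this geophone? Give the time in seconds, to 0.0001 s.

0.1980 s

t = x/V₂ + 2h·√(V₂²−V₁²)/(V₁V₂).
√(V₂²−V₁²) = √(1478²−494²) = 1393.0 m/s; delay term = 2·16.4·1393.0/(494·1478) = 0.06258 s.
t = 200.2/1478 + 0.06258 = 0.19803 s.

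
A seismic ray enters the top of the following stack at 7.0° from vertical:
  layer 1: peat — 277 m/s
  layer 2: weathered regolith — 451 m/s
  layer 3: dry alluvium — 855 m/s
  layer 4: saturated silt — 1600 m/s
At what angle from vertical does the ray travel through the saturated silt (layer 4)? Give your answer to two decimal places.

44.74°

Ray parameter p = sin 7.0° / 277 = 4.3996e-04 s/m.
sin θ_4 = p·V_4 = 4.3996e-04 × 1600 = 0.7039.
θ_4 = arcsin 0.7039 = 44.74°.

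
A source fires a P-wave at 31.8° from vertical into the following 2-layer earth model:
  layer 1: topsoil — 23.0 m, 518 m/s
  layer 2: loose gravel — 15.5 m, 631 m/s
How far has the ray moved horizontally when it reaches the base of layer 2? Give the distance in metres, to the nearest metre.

27 m

Ray parameter p = sin 31.8° / 518 m/s = 1.0173e-03 s/m.
Layer 1: θ = 31.80°; offset = 23.0·tan 31.80° = 14.261 m.
Layer 2: sin θ = p·631 = 0.6419 → θ = 39.93°; offset = 15.5·tan 39.93° = 12.976 m.
Σ offsets = 27.236 m.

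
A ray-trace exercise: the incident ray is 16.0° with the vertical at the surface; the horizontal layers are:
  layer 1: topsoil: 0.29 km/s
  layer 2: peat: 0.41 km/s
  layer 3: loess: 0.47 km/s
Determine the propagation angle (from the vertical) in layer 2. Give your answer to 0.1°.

22.9°

Ray parameter p = sin 16.0° / 0.29 = 9.5047e-01 s/km.
sin θ_2 = p·V_2 = 9.5047e-01 × 0.41 = 0.3897.
θ_2 = arcsin 0.3897 = 22.94°.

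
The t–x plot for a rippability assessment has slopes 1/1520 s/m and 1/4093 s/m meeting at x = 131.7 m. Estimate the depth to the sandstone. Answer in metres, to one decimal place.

h = (x_cross/2)·√((V₂−V₁)/(V₂+V₁)).
(V₂−V₁)/(V₂+V₁) = (4093−1520)/(4093+1520) = 0.4584; √ = 0.6771.
h = (131.7/2)·0.6771 = 44.58 m.

44.6 m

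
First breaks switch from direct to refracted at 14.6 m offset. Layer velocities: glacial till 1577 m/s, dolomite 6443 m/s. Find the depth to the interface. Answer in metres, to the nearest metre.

6 m

h = (x_cross/2)·√((V₂−V₁)/(V₂+V₁)).
(V₂−V₁)/(V₂+V₁) = (6443−1577)/(6443+1577) = 0.6067; √ = 0.7789.
h = (14.6/2)·0.7789 = 5.69 m.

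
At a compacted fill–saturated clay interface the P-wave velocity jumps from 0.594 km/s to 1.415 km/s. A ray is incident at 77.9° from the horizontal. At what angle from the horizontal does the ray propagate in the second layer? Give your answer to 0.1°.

60.0°

Angle from the normal: 90° − 77.9° = 12.1°.
Snell's law: sin θ₂ = (V₂/V₁)·sin θ₁ = (1.415/0.594)·sin 12.1° = 0.4993.
θ₂ = arcsin 0.4993 = 29.96° from the normal.
From the interface: 90° − 29.96° = 60.04°.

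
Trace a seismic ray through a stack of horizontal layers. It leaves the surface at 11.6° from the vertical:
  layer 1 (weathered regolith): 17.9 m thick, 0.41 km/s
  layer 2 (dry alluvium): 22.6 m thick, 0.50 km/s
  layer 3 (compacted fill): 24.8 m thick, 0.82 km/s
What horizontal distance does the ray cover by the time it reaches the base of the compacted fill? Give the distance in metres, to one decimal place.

20.3 m

p = sin θ₁/V₁ = sin 11.6°/0.41 = 4.9043e-01 s/km is conserved through the stack.
Layer 1: θ = 11.60°; offset = 17.9·tan 11.60° = 3.674 m.
Layer 2: sin θ = p·0.50 = 0.2452 → θ = 14.19°; offset = 22.6·tan 14.19° = 5.716 m.
Layer 3: sin θ = p·0.82 = 0.4022 → θ = 23.71°; offset = 24.8·tan 23.71° = 10.893 m.
Total horizontal offset = 20.284 m.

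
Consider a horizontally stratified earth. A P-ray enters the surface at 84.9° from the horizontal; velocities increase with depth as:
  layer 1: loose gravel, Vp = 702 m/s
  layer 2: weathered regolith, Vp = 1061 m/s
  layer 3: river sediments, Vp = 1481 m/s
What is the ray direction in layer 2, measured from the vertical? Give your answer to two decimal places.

7.72°

From the normal: θ₁ = 90° − 84.9° = 5.1°.
Ray parameter p = sin 5.1° / 702 = 1.2663e-04 s/m.
sin θ_2 = p·V_2 = 1.2663e-04 × 1061 = 0.1344.
θ_2 = 7.72° from the vertical.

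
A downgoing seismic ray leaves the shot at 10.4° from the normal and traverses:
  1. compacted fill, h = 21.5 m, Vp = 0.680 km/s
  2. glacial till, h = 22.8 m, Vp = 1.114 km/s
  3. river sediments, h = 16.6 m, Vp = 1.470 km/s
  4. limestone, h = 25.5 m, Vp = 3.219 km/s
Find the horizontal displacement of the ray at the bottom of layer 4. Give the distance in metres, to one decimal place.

60.0 m

p = sin θ₁/V₁ = sin 10.4°/0.680 = 2.6547e-01 s/km is conserved through the stack.
Layer 1: θ = 10.40°; offset = 21.5·tan 10.40° = 3.946 m.
Layer 2: sin θ = p·1.114 = 0.2957 → θ = 17.20°; offset = 22.8·tan 17.20° = 7.058 m.
Layer 3: sin θ = p·1.470 = 0.3902 → θ = 22.97°; offset = 16.6·tan 22.97° = 7.036 m.
Layer 4: sin θ = p·3.219 = 0.8545 → θ = 58.71°; offset = 25.5·tan 58.71° = 41.956 m.
Total horizontal offset = 59.996 m.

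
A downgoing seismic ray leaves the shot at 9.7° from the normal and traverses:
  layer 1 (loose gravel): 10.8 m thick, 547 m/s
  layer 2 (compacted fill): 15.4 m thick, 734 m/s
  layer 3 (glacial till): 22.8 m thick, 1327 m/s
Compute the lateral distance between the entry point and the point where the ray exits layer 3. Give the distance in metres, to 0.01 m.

p = sin θ₁/V₁ = sin 9.7°/547 = 3.0802e-04 s/m is conserved through the stack.
Layer 1: θ = 9.70°; offset = 10.8·tan 9.70° = 1.8461 m.
Layer 2: sin θ = p·734 = 0.2261 → θ = 13.07°; offset = 15.4·tan 13.07° = 3.5743 m.
Layer 3: sin θ = p·1327 = 0.4087 → θ = 24.13°; offset = 22.8·tan 24.13° = 10.2115 m.
Σ offsets = 15.6319 m.

15.63 m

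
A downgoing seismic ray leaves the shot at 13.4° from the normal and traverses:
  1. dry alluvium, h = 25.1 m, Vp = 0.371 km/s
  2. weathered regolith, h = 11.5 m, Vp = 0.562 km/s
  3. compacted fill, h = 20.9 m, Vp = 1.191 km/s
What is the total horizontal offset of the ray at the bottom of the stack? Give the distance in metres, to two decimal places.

p = sin θ₁/V₁ = sin 13.4°/0.371 = 6.2466e-01 s/km is conserved through the stack.
Layer 1: θ = 13.40°; offset = 25.1·tan 13.40° = 5.9797 m.
Layer 2: sin θ = p·0.562 = 0.3511 → θ = 20.55°; offset = 11.5·tan 20.55° = 4.3116 m.
Layer 3: sin θ = p·1.191 = 0.7440 → θ = 48.07°; offset = 20.9·tan 48.07° = 23.2693 m.
Σ offsets = 33.5605 m.

33.56 m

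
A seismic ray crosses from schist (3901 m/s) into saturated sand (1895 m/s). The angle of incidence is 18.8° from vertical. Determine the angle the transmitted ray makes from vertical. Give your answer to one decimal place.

sin θ₁/V₁ = sin θ₂/V₂ ⇒ sin θ₂ = 1895·sin 18.8°/3901 = 1895·0.3223/3901 = 0.1565.
θ₂ = sin⁻¹(0.1565) = 9.01° (from vertical).

9.0°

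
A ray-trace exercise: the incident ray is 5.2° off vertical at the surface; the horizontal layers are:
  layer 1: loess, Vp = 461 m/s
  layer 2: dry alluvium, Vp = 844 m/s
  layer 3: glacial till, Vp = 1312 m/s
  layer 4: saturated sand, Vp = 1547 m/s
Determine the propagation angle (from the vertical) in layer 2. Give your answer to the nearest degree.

Snell's law across each interface conserves sin θ / V, so sin θ_2 = V_2·sin θ₁/V₁.
sin θ_2 = 844 × sin 5.2° / 461 = 0.1659.
θ_2 = arcsin 0.1659 = 9.55°.

10°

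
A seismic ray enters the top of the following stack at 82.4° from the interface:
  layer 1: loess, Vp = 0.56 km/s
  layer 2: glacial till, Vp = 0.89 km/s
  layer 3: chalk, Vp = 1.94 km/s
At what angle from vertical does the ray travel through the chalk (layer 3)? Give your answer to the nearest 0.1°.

27.3°

From the normal: θ₁ = 90° − 82.4° = 7.6°.
Snell's law across each interface conserves sin θ / V, so sin θ_3 = V_3·sin θ₁/V₁.
sin θ_3 = 1.94 × sin 7.6° / 0.56 = 0.4582.
θ_3 = arcsin 0.4582 = 27.27°.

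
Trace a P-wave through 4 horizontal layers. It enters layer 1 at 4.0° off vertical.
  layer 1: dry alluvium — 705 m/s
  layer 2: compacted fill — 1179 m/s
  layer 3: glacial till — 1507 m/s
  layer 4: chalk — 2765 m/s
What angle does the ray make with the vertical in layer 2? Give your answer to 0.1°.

6.7°

Ray parameter p = sin 4.0° / 705 = 9.8945e-05 s/m.
sin θ_2 = p·V_2 = 9.8945e-05 × 1179 = 0.1167.
θ_2 = arcsin 0.1167 = 6.70°.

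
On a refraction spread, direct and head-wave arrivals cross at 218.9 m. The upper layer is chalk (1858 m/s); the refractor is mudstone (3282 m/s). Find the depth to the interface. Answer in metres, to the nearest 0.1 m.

57.6 m

h = (x_cross/2)·√((V₂−V₁)/(V₂+V₁)).
(V₂−V₁)/(V₂+V₁) = (3282−1858)/(3282+1858) = 0.2770; √ = 0.5263.
h = (218.9/2)·0.5263 = 57.61 m.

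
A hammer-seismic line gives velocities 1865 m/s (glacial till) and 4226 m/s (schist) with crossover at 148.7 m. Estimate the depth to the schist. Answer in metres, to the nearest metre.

x_cross = 2h·√((V₂+V₁)/(V₂−V₁)) → h = x_cross / (2·√((V₂+V₁)/(V₂−V₁))).
√((V₂+V₁)/(V₂−V₁)) = √((4226+1865)/(4226−1865)) = 1.6062.
h = 148.7 / (2·1.6062) = 46.29 m.

46 m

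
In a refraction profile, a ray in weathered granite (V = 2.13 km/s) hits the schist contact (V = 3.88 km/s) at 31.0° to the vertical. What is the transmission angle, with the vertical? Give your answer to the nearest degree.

Snell's law: sin θ₂ = (V₂/V₁)·sin θ₁ = (3.88/2.13)·sin 31.0° = 0.9382.
θ₂ = arcsin 0.9382 = 69.75° from the normal.

70°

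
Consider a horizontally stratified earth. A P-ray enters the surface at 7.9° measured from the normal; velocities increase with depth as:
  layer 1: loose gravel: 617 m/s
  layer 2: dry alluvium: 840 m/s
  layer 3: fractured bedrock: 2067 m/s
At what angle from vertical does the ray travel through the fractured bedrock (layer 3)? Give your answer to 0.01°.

Snell's law across each interface conserves sin θ / V, so sin θ_3 = V_3·sin θ₁/V₁.
sin θ_3 = 2067 × sin 7.9° / 617 = 0.4605.
θ_3 = 27.42° from the vertical.

27.42°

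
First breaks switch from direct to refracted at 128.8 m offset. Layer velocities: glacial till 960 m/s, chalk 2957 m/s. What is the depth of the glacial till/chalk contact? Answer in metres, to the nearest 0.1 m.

46.0 m

h = (x_cross/2)·√((V₂−V₁)/(V₂+V₁)).
(V₂−V₁)/(V₂+V₁) = (2957−960)/(2957+960) = 0.5098; √ = 0.7140.
h = (128.8/2)·0.7140 = 45.98 m.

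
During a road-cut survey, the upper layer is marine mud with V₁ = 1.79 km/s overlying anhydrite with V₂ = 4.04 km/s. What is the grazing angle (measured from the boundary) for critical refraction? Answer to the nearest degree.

64°

Critical incidence: sin θ_c = V₁/V₂ = 1.79/4.04 = 0.4431.
θ_c = arcsin 0.4431 = 26.30°.
Measured from the interface: 90° − 26.30° = 63.70°.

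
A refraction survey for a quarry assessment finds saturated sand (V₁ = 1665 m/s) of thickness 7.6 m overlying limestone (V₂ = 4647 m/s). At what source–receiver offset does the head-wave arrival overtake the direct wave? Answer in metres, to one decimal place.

θ_c = arcsin(1665/4647) = 21.00°, so cos θ_c = 0.9336 and tᵢ = 2h cos θ_c/V₁ = 0.0085 s.
At crossover x/V₁ = x/V₂ + tᵢ ⇒ x = tᵢ/(1/V₁ − 1/V₂) = 0.00852/(6.0060e-04 − 2.1519e-04) = 22.11 m.

22.1 m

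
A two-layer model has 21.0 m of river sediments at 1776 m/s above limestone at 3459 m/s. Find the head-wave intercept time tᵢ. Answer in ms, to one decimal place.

20.3 ms

tᵢ = 2h·√(V₂²−V₁²)/(V₁V₂).
√(V₂²−V₁²) = √(3459²−1776²) = 2968.2 m/s.
tᵢ = 2·21.0·2968.2/(1776·3459) = 0.02029 s.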